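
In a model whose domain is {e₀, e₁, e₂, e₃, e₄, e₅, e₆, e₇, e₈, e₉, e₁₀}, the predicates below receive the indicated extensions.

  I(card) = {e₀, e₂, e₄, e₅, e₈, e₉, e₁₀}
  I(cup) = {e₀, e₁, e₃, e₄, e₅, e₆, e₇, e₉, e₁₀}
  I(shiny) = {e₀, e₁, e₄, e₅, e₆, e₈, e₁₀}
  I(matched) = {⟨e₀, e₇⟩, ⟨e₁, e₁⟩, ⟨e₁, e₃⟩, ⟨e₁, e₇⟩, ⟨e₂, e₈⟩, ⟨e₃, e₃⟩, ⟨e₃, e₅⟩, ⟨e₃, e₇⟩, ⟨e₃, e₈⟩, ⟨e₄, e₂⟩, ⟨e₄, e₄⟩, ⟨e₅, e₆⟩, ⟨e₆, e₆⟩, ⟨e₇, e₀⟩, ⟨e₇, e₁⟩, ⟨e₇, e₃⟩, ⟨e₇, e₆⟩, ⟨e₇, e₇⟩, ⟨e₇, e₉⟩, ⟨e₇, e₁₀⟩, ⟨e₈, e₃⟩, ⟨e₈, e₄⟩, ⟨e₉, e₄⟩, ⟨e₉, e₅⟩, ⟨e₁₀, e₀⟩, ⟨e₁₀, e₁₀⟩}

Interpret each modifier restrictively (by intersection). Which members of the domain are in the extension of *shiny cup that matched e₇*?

⟦that matched e₇⟧ = {x : ⟨x, e₇⟩ ∈ ⟦matched⟧} = {e₀, e₁, e₃, e₇}
⟦cup⟧ = {e₀, e₁, e₃, e₄, e₅, e₆, e₇, e₉, e₁₀}
… ∩ ⟦that matched e₇⟧ = {e₀, e₁, e₃, e₄, e₅, e₆, e₇, e₉, e₁₀} ∩ {e₀, e₁, e₃, e₇} = {e₀, e₁, e₃, e₇}
… ∩ ⟦shiny⟧ = {e₀, e₁, e₃, e₇} ∩ {e₀, e₁, e₄, e₅, e₆, e₈, e₁₀} = {e₀, e₁}
So ⟦shiny cup that matched e₇⟧ = {e₀, e₁}.

{e₀, e₁}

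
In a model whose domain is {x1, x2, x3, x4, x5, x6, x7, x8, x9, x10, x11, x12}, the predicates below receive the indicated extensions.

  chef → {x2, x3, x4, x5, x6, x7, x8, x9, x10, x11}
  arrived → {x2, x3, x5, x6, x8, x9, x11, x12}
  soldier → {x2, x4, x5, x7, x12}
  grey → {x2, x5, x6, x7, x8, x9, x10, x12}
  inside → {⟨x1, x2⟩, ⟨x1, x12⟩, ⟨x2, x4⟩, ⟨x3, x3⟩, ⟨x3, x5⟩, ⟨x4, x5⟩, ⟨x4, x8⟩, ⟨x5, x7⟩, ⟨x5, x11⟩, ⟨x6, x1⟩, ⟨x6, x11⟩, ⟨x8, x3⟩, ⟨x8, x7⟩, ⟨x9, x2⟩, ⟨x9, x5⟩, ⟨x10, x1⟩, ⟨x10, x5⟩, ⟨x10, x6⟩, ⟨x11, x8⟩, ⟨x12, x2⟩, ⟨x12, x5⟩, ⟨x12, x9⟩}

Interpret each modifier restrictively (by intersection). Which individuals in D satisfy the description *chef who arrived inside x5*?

{x3, x9}

⟦who arrived⟧ = ⟦arrived⟧ = {x2, x3, x5, x6, x8, x9, x11, x12}
⟦inside x5⟧ = {x : ⟨x, x5⟩ ∈ ⟦inside⟧} = {x3, x4, x9, x10, x12}
⟦chef⟧ = {x2, x3, x4, x5, x6, x7, x8, x9, x10, x11}
… ∩ ⟦who arrived⟧ = {x2, x3, x4, x5, x6, x7, x8, x9, x10, x11} ∩ {x2, x3, x5, x6, x8, x9, x11, x12} = {x2, x3, x5, x6, x8, x9, x11}
… ∩ ⟦inside x5⟧ = {x2, x3, x5, x6, x8, x9, x11} ∩ {x3, x4, x9, x10, x12} = {x3, x9}
So ⟦chef who arrived inside x5⟧ = {x3, x9}.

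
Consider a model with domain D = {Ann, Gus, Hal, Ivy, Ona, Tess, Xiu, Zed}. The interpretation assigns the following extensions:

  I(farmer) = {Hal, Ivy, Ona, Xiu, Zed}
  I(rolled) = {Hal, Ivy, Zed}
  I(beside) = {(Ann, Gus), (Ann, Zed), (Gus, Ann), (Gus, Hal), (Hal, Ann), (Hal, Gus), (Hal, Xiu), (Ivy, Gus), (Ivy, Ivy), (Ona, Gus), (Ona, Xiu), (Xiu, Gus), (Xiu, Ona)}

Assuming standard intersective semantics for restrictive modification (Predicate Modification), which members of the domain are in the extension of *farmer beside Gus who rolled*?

⟦beside Gus⟧ = {x : ⟨x, Gus⟩ ∈ ⟦beside⟧} = {Ann, Hal, Ivy, Ona, Xiu}
⟦who rolled⟧ = ⟦rolled⟧ = {Hal, Ivy, Zed}
⟦farmer⟧ = {Hal, Ivy, Ona, Xiu, Zed}
… ∩ ⟦beside Gus⟧ = {Hal, Ivy, Ona, Xiu, Zed} ∩ {Ann, Hal, Ivy, Ona, Xiu} = {Hal, Ivy, Ona, Xiu}
… ∩ ⟦who rolled⟧ = {Hal, Ivy, Ona, Xiu} ∩ {Hal, Ivy, Zed} = {Hal, Ivy}
So ⟦farmer beside Gus who rolled⟧ = {Hal, Ivy}.

{Hal, Ivy}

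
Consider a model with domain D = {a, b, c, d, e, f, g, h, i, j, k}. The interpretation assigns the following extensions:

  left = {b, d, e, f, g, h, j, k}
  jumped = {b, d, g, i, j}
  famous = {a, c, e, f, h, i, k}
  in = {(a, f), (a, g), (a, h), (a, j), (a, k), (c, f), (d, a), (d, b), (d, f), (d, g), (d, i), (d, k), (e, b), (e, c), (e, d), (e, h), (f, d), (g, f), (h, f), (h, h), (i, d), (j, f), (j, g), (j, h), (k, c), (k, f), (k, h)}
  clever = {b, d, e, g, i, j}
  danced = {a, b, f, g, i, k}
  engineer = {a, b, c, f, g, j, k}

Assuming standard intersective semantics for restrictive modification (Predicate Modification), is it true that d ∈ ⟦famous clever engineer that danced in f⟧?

no

⟦that danced⟧ = ⟦danced⟧ = {a, b, f, g, i, k}
⟦in f⟧ = {x : ⟨x, f⟩ ∈ ⟦in⟧} = {a, c, d, g, h, j, k}
⟦engineer⟧ = {a, b, c, f, g, j, k}
… ∩ ⟦that danced⟧ = {a, b, c, f, g, j, k} ∩ {a, b, f, g, i, k} = {a, b, f, g, k}
… ∩ ⟦in f⟧ = {a, b, f, g, k} ∩ {a, c, d, g, h, j, k} = {a, g, k}
… ∩ ⟦famous⟧ = {a, g, k} ∩ {a, c, e, f, h, i, k} = {a, k}
… ∩ ⟦clever⟧ = {a, k} ∩ {b, d, e, g, i, j} = ∅
⟦famous clever engineer that danced in f⟧ = ∅; d ∉ this set.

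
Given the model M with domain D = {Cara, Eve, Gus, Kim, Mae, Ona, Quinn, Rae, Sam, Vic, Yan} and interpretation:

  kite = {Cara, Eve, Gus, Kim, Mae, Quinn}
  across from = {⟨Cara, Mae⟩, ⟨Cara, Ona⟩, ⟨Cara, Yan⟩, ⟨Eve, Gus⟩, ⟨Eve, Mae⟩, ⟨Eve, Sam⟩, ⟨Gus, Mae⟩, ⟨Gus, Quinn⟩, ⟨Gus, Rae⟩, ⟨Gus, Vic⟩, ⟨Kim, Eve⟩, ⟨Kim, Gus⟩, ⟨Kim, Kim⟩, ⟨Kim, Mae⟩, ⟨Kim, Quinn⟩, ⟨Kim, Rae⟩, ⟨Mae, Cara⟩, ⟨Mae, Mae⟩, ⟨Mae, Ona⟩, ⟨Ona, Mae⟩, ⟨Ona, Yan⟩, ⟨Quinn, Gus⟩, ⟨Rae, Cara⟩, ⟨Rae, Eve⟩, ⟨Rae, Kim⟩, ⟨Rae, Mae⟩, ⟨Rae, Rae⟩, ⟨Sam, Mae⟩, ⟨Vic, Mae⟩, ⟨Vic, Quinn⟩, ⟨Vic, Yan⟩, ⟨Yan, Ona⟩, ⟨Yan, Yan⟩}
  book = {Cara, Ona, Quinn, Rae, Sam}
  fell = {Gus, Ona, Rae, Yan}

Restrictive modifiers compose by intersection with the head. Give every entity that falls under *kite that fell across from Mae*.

⟦that fell⟧ = ⟦fell⟧ = {Gus, Ona, Rae, Yan}
⟦across from Mae⟧ = {x : ⟨x, Mae⟩ ∈ ⟦across from⟧} = {Cara, Eve, Gus, Kim, Mae, Ona, Rae, Sam, Vic}
⟦kite⟧ = {Cara, Eve, Gus, Kim, Mae, Quinn}
… ∩ ⟦that fell⟧ = {Cara, Eve, Gus, Kim, Mae, Quinn} ∩ {Gus, Ona, Rae, Yan} = {Gus}
… ∩ ⟦across from Mae⟧ = {Gus} ∩ {Cara, Eve, Gus, Kim, Mae, Ona, Rae, Sam, Vic} = {Gus}
So ⟦kite that fell across from Mae⟧ = {Gus}.

{Gus}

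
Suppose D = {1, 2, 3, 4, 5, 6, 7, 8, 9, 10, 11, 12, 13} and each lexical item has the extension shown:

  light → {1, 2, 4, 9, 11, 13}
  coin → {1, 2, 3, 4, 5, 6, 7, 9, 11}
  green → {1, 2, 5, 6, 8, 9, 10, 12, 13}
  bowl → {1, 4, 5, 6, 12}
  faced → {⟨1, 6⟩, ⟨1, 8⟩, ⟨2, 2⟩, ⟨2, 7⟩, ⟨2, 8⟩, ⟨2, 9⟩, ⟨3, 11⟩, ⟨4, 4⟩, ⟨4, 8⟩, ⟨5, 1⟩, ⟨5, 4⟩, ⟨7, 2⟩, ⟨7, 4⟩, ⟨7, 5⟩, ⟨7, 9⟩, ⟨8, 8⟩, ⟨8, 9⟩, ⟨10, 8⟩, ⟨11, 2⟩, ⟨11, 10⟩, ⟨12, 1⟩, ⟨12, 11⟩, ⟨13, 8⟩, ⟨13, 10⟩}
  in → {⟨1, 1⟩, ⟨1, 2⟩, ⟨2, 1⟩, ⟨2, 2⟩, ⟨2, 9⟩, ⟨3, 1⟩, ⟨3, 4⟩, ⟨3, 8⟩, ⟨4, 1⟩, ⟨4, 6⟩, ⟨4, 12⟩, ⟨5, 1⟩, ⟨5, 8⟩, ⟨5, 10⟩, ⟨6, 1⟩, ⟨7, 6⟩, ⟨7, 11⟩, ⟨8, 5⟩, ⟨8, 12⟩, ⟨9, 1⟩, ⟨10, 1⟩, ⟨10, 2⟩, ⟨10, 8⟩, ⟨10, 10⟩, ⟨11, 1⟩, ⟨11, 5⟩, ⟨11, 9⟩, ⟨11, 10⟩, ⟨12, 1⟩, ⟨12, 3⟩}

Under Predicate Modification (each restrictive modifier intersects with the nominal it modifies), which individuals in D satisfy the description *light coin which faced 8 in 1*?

⟦which faced 8⟧ = {x : ⟨x, 8⟩ ∈ ⟦faced⟧} = {1, 2, 4, 8, 10, 13}
⟦in 1⟧ = {x : ⟨x, 1⟩ ∈ ⟦in⟧} = {1, 2, 3, 4, 5, 6, 9, 10, 11, 12}
⟦coin⟧ = {1, 2, 3, 4, 5, 6, 7, 9, 11}
… ∩ ⟦which faced 8⟧ = {1, 2, 3, 4, 5, 6, 7, 9, 11} ∩ {1, 2, 4, 8, 10, 13} = {1, 2, 4}
… ∩ ⟦in 1⟧ = {1, 2, 4} ∩ {1, 2, 3, 4, 5, 6, 9, 10, 11, 12} = {1, 2, 4}
… ∩ ⟦light⟧ = {1, 2, 4} ∩ {1, 2, 4, 9, 11, 13} = {1, 2, 4}
So ⟦light coin which faced 8 in 1⟧ = {1, 2, 4}.

{1, 2, 4}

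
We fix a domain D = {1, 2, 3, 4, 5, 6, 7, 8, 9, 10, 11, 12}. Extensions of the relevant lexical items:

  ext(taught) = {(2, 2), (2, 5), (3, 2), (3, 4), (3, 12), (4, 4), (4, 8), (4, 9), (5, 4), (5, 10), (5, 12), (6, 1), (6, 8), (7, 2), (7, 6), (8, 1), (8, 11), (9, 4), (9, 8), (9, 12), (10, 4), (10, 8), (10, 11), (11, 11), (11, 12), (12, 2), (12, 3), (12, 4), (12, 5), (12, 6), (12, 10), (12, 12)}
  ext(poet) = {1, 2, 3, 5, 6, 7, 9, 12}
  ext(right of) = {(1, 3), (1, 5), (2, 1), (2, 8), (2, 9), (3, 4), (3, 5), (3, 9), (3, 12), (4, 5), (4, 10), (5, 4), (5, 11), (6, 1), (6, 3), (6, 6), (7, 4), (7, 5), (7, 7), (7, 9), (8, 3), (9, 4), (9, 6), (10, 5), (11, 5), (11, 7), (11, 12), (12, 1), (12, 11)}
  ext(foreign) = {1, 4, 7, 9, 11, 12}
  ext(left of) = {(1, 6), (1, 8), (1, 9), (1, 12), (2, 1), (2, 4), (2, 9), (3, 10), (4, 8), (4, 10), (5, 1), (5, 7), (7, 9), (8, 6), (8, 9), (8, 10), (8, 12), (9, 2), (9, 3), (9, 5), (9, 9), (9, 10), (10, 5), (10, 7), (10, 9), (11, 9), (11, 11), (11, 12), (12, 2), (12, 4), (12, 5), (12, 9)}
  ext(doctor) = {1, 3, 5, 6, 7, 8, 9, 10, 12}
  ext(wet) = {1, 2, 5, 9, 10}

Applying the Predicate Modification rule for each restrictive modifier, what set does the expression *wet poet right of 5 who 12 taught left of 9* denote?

{ }

⟦right of 5⟧ = {x : ⟨x, 5⟩ ∈ ⟦right of⟧} = {1, 3, 4, 7, 10, 11}
⟦who 12 taught⟧ = {x : ⟨12, x⟩ ∈ ⟦taught⟧} = {2, 3, 4, 5, 6, 10, 12}
⟦left of 9⟧ = {x : ⟨x, 9⟩ ∈ ⟦left of⟧} = {1, 2, 7, 8, 9, 10, 11, 12}
⟦poet⟧ = {1, 2, 3, 5, 6, 7, 9, 12}
… ∩ ⟦right of 5⟧ = {1, 2, 3, 5, 6, 7, 9, 12} ∩ {1, 3, 4, 7, 10, 11} = {1, 3, 7}
… ∩ ⟦who 12 taught⟧ = {1, 3, 7} ∩ {2, 3, 4, 5, 6, 10, 12} = {3}
… ∩ ⟦left of 9⟧ = {3} ∩ {1, 2, 7, 8, 9, 10, 11, 12} = ∅
… ∩ ⟦wet⟧ = ∅ ∩ {1, 2, 5, 9, 10} = ∅
So ⟦wet poet right of 5 who 12 taught left of 9⟧ = { }.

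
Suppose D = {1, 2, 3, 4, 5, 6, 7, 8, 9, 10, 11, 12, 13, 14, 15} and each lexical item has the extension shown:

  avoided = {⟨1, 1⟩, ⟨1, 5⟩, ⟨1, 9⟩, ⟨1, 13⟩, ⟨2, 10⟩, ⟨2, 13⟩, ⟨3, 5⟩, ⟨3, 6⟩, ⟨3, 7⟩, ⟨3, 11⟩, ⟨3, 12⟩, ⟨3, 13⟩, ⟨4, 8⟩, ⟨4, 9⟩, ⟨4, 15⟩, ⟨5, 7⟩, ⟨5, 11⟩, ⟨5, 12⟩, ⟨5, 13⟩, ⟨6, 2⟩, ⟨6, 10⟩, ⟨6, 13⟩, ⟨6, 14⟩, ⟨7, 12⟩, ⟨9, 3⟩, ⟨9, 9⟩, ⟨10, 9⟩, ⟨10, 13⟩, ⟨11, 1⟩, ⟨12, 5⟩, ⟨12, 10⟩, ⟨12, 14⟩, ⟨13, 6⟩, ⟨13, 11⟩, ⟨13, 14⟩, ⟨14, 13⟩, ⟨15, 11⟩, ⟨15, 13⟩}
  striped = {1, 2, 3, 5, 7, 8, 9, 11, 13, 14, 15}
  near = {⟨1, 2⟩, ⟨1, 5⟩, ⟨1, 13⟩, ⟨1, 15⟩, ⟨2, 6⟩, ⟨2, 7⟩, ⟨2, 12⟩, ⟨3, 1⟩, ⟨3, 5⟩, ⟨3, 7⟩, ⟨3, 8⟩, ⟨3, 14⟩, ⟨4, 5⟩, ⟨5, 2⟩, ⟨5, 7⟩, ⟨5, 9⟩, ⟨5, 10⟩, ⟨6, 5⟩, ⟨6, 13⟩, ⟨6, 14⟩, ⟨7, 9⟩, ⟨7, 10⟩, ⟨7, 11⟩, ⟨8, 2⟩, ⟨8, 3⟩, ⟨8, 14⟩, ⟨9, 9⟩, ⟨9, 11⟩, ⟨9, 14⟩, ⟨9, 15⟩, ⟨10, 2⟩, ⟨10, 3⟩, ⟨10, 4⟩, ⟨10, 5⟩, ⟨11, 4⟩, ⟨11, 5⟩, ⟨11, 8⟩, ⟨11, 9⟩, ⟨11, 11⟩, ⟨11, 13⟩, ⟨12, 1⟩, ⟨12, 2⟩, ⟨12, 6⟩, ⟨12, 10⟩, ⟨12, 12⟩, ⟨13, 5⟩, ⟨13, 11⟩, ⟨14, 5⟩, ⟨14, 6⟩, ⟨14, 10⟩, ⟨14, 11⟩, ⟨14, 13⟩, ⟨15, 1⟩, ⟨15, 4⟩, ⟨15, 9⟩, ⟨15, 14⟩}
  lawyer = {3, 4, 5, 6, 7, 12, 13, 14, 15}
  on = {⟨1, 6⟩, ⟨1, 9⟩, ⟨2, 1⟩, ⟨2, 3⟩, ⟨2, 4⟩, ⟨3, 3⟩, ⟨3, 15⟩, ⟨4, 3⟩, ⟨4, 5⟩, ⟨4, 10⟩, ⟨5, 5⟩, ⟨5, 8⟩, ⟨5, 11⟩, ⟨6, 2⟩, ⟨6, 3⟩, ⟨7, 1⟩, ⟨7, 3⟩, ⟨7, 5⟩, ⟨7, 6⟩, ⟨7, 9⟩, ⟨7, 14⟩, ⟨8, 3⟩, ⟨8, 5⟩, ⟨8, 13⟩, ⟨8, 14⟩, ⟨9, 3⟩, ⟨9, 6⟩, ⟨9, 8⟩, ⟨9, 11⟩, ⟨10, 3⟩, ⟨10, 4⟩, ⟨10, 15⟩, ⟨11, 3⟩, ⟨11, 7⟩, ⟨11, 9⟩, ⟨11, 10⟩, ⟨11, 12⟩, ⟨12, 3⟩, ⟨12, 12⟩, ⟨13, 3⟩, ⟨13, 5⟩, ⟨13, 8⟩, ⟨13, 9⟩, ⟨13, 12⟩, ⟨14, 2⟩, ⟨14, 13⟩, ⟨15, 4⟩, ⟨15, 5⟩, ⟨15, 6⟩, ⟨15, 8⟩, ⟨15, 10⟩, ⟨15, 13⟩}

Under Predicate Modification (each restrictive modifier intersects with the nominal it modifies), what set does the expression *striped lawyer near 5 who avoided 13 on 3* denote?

{3}

⟦near 5⟧ = {x : ⟨x, 5⟩ ∈ ⟦near⟧} = {1, 3, 4, 6, 10, 11, 13, 14}
⟦who avoided 13⟧ = {x : ⟨x, 13⟩ ∈ ⟦avoided⟧} = {1, 2, 3, 5, 6, 10, 14, 15}
⟦on 3⟧ = {x : ⟨x, 3⟩ ∈ ⟦on⟧} = {2, 3, 4, 6, 7, 8, 9, 10, 11, 12, 13}
⟦lawyer⟧ = {3, 4, 5, 6, 7, 12, 13, 14, 15}
… ∩ ⟦near 5⟧ = {3, 4, 5, 6, 7, 12, 13, 14, 15} ∩ {1, 3, 4, 6, 10, 11, 13, 14} = {3, 4, 6, 13, 14}
… ∩ ⟦who avoided 13⟧ = {3, 4, 6, 13, 14} ∩ {1, 2, 3, 5, 6, 10, 14, 15} = {3, 6, 14}
… ∩ ⟦on 3⟧ = {3, 6, 14} ∩ {2, 3, 4, 6, 7, 8, 9, 10, 11, 12, 13} = {3, 6}
… ∩ ⟦striped⟧ = {3, 6} ∩ {1, 2, 3, 5, 7, 8, 9, 11, 13, 14, 15} = {3}
So ⟦striped lawyer near 5 who avoided 13 on 3⟧ = {3}.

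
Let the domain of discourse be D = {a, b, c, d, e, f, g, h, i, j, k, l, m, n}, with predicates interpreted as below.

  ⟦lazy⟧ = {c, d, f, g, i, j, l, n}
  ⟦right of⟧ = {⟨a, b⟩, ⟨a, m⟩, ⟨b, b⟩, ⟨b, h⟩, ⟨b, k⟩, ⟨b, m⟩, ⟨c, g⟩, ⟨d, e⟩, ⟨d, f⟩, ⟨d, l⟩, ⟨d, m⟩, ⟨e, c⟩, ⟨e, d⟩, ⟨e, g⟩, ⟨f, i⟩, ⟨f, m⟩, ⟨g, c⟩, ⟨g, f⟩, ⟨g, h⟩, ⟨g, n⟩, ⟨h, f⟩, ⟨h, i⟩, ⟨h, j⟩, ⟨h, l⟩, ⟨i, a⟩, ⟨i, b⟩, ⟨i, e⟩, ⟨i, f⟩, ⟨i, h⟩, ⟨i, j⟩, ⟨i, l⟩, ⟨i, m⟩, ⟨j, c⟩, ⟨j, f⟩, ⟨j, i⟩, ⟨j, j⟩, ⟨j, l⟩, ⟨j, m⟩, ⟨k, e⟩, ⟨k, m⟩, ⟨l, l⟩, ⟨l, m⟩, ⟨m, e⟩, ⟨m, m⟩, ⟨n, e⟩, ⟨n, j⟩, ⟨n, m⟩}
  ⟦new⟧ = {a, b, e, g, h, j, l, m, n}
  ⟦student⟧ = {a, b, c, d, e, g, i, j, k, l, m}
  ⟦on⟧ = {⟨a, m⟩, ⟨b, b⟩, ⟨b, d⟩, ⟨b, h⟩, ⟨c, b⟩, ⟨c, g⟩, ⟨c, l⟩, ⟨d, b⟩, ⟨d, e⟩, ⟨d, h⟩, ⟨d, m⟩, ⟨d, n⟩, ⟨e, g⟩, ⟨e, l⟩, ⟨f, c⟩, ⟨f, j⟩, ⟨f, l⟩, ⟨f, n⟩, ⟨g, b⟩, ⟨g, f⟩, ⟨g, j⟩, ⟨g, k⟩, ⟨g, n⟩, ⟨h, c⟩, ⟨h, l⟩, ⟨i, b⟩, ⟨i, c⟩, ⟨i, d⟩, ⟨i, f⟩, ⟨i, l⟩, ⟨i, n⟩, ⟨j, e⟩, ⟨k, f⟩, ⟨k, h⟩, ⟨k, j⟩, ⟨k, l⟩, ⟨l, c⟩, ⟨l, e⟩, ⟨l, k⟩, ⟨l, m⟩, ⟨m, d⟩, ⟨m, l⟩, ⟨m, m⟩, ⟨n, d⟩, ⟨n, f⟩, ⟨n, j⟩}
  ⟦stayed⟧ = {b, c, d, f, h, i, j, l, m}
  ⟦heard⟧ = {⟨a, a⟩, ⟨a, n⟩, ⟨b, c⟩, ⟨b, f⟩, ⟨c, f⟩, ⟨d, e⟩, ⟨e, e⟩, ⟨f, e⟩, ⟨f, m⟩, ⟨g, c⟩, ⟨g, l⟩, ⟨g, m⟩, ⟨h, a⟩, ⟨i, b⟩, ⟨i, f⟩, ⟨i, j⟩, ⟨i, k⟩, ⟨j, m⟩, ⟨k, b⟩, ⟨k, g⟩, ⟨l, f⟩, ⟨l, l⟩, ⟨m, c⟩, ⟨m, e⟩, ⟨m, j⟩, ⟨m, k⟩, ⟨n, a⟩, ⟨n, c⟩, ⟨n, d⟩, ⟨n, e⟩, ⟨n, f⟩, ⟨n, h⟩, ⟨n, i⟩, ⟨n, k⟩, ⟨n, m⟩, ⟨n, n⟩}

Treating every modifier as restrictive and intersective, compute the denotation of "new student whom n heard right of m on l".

⟦whom n heard⟧ = {x : ⟨n, x⟩ ∈ ⟦heard⟧} = {a, c, d, e, f, h, i, k, m, n}
⟦right of m⟧ = {x : ⟨x, m⟩ ∈ ⟦right of⟧} = {a, b, d, f, i, j, k, l, m, n}
⟦on l⟧ = {x : ⟨x, l⟩ ∈ ⟦on⟧} = {c, e, f, h, i, k, m}
⟦student⟧ = {a, b, c, d, e, g, i, j, k, l, m}
… ∩ ⟦whom n heard⟧ = {a, b, c, d, e, g, i, j, k, l, m} ∩ {a, c, d, e, f, h, i, k, m, n} = {a, c, d, e, i, k, m}
… ∩ ⟦right of m⟧ = {a, c, d, e, i, k, m} ∩ {a, b, d, f, i, j, k, l, m, n} = {a, d, i, k, m}
… ∩ ⟦on l⟧ = {a, d, i, k, m} ∩ {c, e, f, h, i, k, m} = {i, k, m}
… ∩ ⟦new⟧ = {i, k, m} ∩ {a, b, e, g, h, j, l, m, n} = {m}
So ⟦new student whom n heard right of m on l⟧ = {m}.

{m}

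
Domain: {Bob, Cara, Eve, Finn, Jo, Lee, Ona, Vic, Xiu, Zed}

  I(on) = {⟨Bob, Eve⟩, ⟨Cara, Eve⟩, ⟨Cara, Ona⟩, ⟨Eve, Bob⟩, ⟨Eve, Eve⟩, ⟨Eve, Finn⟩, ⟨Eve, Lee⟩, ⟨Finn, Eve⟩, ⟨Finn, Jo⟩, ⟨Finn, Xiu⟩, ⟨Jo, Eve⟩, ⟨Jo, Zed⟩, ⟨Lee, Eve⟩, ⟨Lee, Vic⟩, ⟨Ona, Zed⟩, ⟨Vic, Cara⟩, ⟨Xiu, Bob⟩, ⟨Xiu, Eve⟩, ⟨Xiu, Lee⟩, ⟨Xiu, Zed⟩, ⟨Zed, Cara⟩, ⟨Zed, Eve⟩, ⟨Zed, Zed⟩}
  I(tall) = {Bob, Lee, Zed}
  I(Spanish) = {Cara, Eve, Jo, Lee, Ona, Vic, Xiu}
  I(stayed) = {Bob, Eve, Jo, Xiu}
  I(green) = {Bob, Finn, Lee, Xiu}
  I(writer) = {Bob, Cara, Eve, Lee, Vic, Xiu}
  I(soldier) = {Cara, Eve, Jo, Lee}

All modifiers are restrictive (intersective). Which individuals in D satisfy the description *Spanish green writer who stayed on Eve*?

⟦who stayed⟧ = ⟦stayed⟧ = {Bob, Eve, Jo, Xiu}
⟦on Eve⟧ = {x : ⟨x, Eve⟩ ∈ ⟦on⟧} = {Bob, Cara, Eve, Finn, Jo, Lee, Xiu, Zed}
⟦writer⟧ = {Bob, Cara, Eve, Lee, Vic, Xiu}
… ∩ ⟦who stayed⟧ = {Bob, Cara, Eve, Lee, Vic, Xiu} ∩ {Bob, Eve, Jo, Xiu} = {Bob, Eve, Xiu}
… ∩ ⟦on Eve⟧ = {Bob, Eve, Xiu} ∩ {Bob, Cara, Eve, Finn, Jo, Lee, Xiu, Zed} = {Bob, Eve, Xiu}
… ∩ ⟦Spanish⟧ = {Bob, Eve, Xiu} ∩ {Cara, Eve, Jo, Lee, Ona, Vic, Xiu} = {Eve, Xiu}
… ∩ ⟦green⟧ = {Eve, Xiu} ∩ {Bob, Finn, Lee, Xiu} = {Xiu}
So ⟦Spanish green writer who stayed on Eve⟧ = {Xiu}.

{Xiu}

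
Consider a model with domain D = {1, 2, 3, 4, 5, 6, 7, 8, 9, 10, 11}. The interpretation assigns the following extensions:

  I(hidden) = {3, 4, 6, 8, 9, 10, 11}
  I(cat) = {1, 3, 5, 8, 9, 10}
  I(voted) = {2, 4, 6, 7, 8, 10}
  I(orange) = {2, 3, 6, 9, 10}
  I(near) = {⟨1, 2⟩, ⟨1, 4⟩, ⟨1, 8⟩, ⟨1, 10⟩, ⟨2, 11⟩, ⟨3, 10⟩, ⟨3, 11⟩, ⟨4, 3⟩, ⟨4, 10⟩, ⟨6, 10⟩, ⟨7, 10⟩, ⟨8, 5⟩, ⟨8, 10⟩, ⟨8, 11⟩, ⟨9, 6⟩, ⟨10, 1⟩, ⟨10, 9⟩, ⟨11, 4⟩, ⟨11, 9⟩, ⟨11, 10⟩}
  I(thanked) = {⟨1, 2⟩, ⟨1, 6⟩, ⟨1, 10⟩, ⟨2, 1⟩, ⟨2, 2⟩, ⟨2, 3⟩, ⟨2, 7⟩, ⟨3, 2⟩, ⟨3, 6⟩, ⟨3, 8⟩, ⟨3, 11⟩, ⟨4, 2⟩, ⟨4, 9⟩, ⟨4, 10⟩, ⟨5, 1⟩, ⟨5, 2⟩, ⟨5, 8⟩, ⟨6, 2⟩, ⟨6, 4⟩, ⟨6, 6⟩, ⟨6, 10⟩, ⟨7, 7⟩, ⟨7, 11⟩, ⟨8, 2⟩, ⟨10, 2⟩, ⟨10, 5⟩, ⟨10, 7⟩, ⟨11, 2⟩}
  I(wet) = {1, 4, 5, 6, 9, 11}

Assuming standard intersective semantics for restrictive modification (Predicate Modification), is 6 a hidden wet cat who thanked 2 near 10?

no

⟦who thanked 2⟧ = {x : ⟨x, 2⟩ ∈ ⟦thanked⟧} = {1, 2, 3, 4, 5, 6, 8, 10, 11}
⟦near 10⟧ = {x : ⟨x, 10⟩ ∈ ⟦near⟧} = {1, 3, 4, 6, 7, 8, 11}
⟦cat⟧ = {1, 3, 5, 8, 9, 10}
… ∩ ⟦who thanked 2⟧ = {1, 3, 5, 8, 9, 10} ∩ {1, 2, 3, 4, 5, 6, 8, 10, 11} = {1, 3, 5, 8, 10}
… ∩ ⟦near 10⟧ = {1, 3, 5, 8, 10} ∩ {1, 3, 4, 6, 7, 8, 11} = {1, 3, 8}
… ∩ ⟦hidden⟧ = {1, 3, 8} ∩ {3, 4, 6, 8, 9, 10, 11} = {3, 8}
… ∩ ⟦wet⟧ = {3, 8} ∩ {1, 4, 5, 6, 9, 11} = ∅
⟦hidden wet cat who thanked 2 near 10⟧ = ∅; 6 ∉ this set.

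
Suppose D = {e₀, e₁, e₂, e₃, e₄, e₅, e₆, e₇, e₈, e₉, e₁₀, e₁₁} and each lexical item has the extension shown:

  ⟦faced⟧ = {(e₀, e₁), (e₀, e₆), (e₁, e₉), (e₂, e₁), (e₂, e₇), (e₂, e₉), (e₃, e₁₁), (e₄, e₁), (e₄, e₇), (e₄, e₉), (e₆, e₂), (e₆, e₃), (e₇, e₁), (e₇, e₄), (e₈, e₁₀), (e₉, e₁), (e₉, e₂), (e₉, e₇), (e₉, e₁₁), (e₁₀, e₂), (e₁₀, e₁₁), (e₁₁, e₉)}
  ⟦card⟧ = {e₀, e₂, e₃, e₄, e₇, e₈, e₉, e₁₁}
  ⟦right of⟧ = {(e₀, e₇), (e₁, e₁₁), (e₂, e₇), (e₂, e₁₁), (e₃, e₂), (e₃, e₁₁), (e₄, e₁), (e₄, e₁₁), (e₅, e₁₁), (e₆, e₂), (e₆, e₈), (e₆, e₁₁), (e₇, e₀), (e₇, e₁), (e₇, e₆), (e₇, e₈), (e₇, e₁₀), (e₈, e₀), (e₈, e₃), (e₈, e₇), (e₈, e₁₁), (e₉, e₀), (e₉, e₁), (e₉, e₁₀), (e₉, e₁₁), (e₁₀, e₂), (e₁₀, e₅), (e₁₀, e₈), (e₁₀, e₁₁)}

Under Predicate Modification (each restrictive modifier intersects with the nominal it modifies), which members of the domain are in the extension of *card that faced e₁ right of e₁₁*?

{e₂, e₄, e₉}

⟦that faced e₁⟧ = {x : ⟨x, e₁⟩ ∈ ⟦faced⟧} = {e₀, e₂, e₄, e₇, e₉}
⟦right of e₁₁⟧ = {x : ⟨x, e₁₁⟩ ∈ ⟦right of⟧} = {e₁, e₂, e₃, e₄, e₅, e₆, e₈, e₉, e₁₀}
⟦card⟧ = {e₀, e₂, e₃, e₄, e₇, e₈, e₉, e₁₁}
… ∩ ⟦that faced e₁⟧ = {e₀, e₂, e₃, e₄, e₇, e₈, e₉, e₁₁} ∩ {e₀, e₂, e₄, e₇, e₉} = {e₀, e₂, e₄, e₇, e₉}
… ∩ ⟦right of e₁₁⟧ = {e₀, e₂, e₄, e₇, e₉} ∩ {e₁, e₂, e₃, e₄, e₅, e₆, e₈, e₉, e₁₀} = {e₂, e₄, e₉}
So ⟦card that faced e₁ right of e₁₁⟧ = {e₂, e₄, e₉}.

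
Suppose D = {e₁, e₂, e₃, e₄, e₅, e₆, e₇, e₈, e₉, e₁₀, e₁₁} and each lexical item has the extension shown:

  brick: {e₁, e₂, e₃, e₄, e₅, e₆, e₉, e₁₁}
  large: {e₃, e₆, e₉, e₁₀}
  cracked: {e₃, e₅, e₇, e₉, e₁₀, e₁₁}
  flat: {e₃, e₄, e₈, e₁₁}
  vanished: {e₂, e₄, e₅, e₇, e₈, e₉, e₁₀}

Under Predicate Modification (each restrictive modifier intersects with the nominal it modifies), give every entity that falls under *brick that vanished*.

{e₂, e₄, e₅, e₉}

⟦that vanished⟧ = ⟦vanished⟧ = {e₂, e₄, e₅, e₇, e₈, e₉, e₁₀}
⟦brick⟧ = {e₁, e₂, e₃, e₄, e₅, e₆, e₉, e₁₁}
… ∩ ⟦that vanished⟧ = {e₁, e₂, e₃, e₄, e₅, e₆, e₉, e₁₁} ∩ {e₂, e₄, e₅, e₇, e₈, e₉, e₁₀} = {e₂, e₄, e₅, e₉}
So ⟦brick that vanished⟧ = {e₂, e₄, e₅, e₉}.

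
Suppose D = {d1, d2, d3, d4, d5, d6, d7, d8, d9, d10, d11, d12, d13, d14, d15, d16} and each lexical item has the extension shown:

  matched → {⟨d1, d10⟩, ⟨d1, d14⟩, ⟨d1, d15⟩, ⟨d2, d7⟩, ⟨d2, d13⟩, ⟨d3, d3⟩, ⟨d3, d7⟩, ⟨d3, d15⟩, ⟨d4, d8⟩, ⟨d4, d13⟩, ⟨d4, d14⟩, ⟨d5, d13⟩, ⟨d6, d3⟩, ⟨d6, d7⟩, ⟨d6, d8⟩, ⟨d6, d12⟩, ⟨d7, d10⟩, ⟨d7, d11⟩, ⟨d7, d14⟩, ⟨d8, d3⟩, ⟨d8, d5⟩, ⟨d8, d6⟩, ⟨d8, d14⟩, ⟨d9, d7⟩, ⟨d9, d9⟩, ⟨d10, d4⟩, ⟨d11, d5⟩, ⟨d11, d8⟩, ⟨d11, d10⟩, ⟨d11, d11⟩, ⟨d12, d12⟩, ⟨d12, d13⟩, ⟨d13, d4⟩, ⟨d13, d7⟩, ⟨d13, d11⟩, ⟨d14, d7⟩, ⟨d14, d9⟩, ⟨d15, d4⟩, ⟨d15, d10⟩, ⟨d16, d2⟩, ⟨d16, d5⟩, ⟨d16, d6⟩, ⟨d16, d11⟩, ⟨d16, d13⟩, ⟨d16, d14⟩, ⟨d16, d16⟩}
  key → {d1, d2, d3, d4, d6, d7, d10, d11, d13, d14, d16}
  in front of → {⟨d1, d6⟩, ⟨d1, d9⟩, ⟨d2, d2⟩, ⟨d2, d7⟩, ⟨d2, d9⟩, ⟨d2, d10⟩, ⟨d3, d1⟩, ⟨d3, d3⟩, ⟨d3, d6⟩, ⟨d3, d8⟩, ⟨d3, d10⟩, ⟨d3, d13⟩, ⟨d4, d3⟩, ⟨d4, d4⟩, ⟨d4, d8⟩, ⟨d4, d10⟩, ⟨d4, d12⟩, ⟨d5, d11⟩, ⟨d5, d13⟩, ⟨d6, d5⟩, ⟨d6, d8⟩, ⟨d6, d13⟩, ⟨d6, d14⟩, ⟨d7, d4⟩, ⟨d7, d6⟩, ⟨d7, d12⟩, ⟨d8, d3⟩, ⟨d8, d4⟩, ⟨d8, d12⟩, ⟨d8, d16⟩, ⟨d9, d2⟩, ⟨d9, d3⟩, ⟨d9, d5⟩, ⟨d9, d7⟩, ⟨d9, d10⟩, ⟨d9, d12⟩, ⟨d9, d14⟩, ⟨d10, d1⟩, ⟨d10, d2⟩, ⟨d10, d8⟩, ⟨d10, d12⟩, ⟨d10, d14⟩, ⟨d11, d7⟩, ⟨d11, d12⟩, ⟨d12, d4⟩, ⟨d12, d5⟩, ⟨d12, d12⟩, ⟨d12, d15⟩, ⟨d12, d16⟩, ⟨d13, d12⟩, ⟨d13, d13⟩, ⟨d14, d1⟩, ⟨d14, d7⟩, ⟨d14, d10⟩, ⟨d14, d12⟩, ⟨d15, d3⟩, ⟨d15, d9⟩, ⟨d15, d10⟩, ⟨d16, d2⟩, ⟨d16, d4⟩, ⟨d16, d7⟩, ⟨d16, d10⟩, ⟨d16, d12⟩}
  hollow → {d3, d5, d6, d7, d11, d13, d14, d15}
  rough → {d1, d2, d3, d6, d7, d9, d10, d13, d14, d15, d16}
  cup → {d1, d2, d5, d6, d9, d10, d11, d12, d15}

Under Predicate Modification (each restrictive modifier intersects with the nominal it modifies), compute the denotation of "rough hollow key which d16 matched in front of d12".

⟦which d16 matched⟧ = {x : ⟨d16, x⟩ ∈ ⟦matched⟧} = {d2, d5, d6, d11, d13, d14, d16}
⟦in front of d12⟧ = {x : ⟨x, d12⟩ ∈ ⟦in front of⟧} = {d4, d7, d8, d9, d10, d11, d12, d13, d14, d16}
⟦key⟧ = {d1, d2, d3, d4, d6, d7, d10, d11, d13, d14, d16}
… ∩ ⟦which d16 matched⟧ = {d1, d2, d3, d4, d6, d7, d10, d11, d13, d14, d16} ∩ {d2, d5, d6, d11, d13, d14, d16} = {d2, d6, d11, d13, d14, d16}
… ∩ ⟦in front of d12⟧ = {d2, d6, d11, d13, d14, d16} ∩ {d4, d7, d8, d9, d10, d11, d12, d13, d14, d16} = {d11, d13, d14, d16}
… ∩ ⟦rough⟧ = {d11, d13, d14, d16} ∩ {d1, d2, d3, d6, d7, d9, d10, d13, d14, d15, d16} = {d13, d14, d16}
… ∩ ⟦hollow⟧ = {d13, d14, d16} ∩ {d3, d5, d6, d7, d11, d13, d14, d15} = {d13, d14}
So ⟦rough hollow key which d16 matched in front of d12⟧ = {d13, d14}.

{d13, d14}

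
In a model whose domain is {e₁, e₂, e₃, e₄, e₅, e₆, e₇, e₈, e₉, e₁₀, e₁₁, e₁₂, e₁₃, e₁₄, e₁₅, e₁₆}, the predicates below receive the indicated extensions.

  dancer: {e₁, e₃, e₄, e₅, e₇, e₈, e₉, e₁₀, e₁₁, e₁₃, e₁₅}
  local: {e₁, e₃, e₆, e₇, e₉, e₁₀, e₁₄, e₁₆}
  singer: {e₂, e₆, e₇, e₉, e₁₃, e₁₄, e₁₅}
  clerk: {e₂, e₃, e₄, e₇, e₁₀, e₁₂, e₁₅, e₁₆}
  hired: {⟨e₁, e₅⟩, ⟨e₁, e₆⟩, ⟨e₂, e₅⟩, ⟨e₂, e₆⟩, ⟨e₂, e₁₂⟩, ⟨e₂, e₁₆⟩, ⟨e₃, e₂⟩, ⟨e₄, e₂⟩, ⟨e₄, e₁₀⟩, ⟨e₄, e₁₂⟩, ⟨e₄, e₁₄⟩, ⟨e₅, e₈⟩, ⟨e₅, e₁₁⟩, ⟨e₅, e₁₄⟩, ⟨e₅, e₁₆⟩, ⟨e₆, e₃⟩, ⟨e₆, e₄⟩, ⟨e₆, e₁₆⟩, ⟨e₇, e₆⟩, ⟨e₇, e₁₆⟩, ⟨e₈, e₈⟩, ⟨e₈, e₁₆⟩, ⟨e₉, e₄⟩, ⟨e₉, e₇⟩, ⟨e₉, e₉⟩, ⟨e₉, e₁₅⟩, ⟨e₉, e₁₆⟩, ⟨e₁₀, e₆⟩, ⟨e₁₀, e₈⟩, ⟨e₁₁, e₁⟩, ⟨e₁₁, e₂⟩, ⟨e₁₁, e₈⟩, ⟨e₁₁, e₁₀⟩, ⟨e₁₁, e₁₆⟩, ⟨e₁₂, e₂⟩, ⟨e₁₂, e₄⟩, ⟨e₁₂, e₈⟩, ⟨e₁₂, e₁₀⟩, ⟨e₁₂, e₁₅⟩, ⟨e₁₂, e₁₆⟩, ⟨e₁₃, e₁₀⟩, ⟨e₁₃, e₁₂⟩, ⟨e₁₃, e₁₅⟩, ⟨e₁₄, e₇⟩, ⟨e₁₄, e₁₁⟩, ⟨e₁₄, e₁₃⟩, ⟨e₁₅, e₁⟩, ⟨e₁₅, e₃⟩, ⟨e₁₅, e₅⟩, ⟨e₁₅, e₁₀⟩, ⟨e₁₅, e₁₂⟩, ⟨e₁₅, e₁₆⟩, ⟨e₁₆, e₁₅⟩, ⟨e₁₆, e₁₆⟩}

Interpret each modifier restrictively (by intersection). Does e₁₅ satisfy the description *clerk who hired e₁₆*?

yes

⟦who hired e₁₆⟧ = {x : ⟨x, e₁₆⟩ ∈ ⟦hired⟧} = {e₂, e₅, e₆, e₇, e₈, e₉, e₁₁, e₁₂, e₁₅, e₁₆}
⟦clerk⟧ = {e₂, e₃, e₄, e₇, e₁₀, e₁₂, e₁₅, e₁₆}
… ∩ ⟦who hired e₁₆⟧ = {e₂, e₃, e₄, e₇, e₁₀, e₁₂, e₁₅, e₁₆} ∩ {e₂, e₅, e₆, e₇, e₈, e₉, e₁₁, e₁₂, e₁₅, e₁₆} = {e₂, e₇, e₁₂, e₁₅, e₁₆}
⟦clerk who hired e₁₆⟧ = {e₂, e₇, e₁₂, e₁₅, e₁₆}; e₁₅ ∈ this set.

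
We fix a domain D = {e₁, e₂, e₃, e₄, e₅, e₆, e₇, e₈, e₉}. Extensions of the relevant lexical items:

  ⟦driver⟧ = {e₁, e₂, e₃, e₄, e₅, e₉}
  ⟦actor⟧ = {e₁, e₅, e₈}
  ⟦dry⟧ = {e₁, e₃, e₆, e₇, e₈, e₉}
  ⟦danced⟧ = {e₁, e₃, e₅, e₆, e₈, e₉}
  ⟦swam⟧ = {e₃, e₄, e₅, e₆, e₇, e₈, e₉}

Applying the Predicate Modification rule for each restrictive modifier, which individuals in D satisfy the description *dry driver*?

⟦driver⟧ = {e₁, e₂, e₃, e₄, e₅, e₉}
… ∩ ⟦dry⟧ = {e₁, e₂, e₃, e₄, e₅, e₉} ∩ {e₁, e₃, e₆, e₇, e₈, e₉} = {e₁, e₃, e₉}
So ⟦dry driver⟧ = {e₁, e₃, e₉}.

{e₁, e₃, e₉}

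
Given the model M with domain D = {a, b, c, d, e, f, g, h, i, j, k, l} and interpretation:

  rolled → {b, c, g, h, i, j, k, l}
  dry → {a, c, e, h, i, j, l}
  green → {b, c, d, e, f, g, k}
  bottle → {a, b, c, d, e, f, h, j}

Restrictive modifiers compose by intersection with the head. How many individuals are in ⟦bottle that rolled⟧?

4

⟦that rolled⟧ = ⟦rolled⟧ = {b, c, g, h, i, j, k, l}
⟦bottle⟧ = {a, b, c, d, e, f, h, j}
… ∩ ⟦that rolled⟧ = {a, b, c, d, e, f, h, j} ∩ {b, c, g, h, i, j, k, l} = {b, c, h, j}
⟦bottle that rolled⟧ = {b, c, h, j}, so the cardinality is 4.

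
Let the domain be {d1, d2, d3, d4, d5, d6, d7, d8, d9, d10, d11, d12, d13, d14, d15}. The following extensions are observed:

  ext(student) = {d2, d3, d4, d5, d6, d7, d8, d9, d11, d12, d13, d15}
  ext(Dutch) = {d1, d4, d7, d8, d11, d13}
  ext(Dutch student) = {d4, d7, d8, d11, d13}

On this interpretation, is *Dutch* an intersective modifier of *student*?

⟦Dutch⟧ ∩ ⟦student⟧ = {d1, d4, d7, d8, d11, d13} ∩ {d2, d3, d4, d5, d6, d7, d8, d9, d11, d12, d13, d15} = {d4, d7, d8, d11, d13}
Observed ⟦Dutch student⟧ = {d4, d7, d8, d11, d13}.
These coincide, so the modifier is intersective here.

yes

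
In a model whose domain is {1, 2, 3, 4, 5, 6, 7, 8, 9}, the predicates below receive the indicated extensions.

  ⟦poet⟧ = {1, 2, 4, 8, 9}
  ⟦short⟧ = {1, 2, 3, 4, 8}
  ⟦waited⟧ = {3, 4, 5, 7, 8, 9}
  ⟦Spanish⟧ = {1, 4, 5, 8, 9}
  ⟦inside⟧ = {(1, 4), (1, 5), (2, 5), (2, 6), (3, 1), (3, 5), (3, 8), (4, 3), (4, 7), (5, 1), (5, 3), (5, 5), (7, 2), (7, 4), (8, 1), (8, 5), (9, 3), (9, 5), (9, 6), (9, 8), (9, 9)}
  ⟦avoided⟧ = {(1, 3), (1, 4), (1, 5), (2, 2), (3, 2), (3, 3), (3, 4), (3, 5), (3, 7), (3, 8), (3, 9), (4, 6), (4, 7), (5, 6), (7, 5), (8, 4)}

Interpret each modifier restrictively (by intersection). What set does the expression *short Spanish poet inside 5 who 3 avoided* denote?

{8}

⟦inside 5⟧ = {x : ⟨x, 5⟩ ∈ ⟦inside⟧} = {1, 2, 3, 5, 8, 9}
⟦who 3 avoided⟧ = {x : ⟨3, x⟩ ∈ ⟦avoided⟧} = {2, 3, 4, 5, 7, 8, 9}
⟦poet⟧ = {1, 2, 4, 8, 9}
… ∩ ⟦inside 5⟧ = {1, 2, 4, 8, 9} ∩ {1, 2, 3, 5, 8, 9} = {1, 2, 8, 9}
… ∩ ⟦who 3 avoided⟧ = {1, 2, 8, 9} ∩ {2, 3, 4, 5, 7, 8, 9} = {2, 8, 9}
… ∩ ⟦short⟧ = {2, 8, 9} ∩ {1, 2, 3, 4, 8} = {2, 8}
… ∩ ⟦Spanish⟧ = {2, 8} ∩ {1, 4, 5, 8, 9} = {8}
So ⟦short Spanish poet inside 5 who 3 avoided⟧ = {8}.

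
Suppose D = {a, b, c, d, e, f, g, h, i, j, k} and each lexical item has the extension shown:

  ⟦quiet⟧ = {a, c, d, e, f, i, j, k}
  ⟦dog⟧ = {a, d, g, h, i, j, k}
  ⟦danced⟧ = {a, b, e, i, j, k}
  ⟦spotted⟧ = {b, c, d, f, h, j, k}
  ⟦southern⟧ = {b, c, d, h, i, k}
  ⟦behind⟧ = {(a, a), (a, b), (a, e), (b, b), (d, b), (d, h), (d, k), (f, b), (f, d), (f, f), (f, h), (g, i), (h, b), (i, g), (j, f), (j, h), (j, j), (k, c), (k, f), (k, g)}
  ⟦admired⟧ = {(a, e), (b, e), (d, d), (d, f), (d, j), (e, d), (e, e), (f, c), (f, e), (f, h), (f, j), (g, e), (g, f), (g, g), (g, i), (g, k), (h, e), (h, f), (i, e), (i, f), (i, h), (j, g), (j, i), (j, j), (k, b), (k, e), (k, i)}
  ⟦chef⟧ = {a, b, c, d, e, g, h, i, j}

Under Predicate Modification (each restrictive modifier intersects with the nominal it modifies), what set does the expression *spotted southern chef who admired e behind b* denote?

{b, h}

⟦who admired e⟧ = {x : ⟨x, e⟩ ∈ ⟦admired⟧} = {a, b, e, f, g, h, i, k}
⟦behind b⟧ = {x : ⟨x, b⟩ ∈ ⟦behind⟧} = {a, b, d, f, h}
⟦chef⟧ = {a, b, c, d, e, g, h, i, j}
… ∩ ⟦who admired e⟧ = {a, b, c, d, e, g, h, i, j} ∩ {a, b, e, f, g, h, i, k} = {a, b, e, g, h, i}
… ∩ ⟦behind b⟧ = {a, b, e, g, h, i} ∩ {a, b, d, f, h} = {a, b, h}
… ∩ ⟦spotted⟧ = {a, b, h} ∩ {b, c, d, f, h, j, k} = {b, h}
… ∩ ⟦southern⟧ = {b, h} ∩ {b, c, d, h, i, k} = {b, h}
So ⟦spotted southern chef who admired e behind b⟧ = {b, h}.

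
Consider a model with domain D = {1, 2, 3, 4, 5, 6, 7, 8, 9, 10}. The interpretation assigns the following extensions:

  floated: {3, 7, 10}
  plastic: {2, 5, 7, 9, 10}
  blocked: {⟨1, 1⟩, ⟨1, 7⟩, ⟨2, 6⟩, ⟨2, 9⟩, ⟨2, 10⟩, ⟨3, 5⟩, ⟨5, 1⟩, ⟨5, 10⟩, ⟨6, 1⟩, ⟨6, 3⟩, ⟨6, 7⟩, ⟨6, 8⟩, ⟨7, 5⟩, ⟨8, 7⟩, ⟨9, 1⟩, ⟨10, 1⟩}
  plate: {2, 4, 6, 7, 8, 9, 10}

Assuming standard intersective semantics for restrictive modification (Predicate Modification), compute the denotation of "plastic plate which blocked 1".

{9, 10}

⟦which blocked 1⟧ = {x : ⟨x, 1⟩ ∈ ⟦blocked⟧} = {1, 5, 6, 9, 10}
⟦plate⟧ = {2, 4, 6, 7, 8, 9, 10}
… ∩ ⟦which blocked 1⟧ = {2, 4, 6, 7, 8, 9, 10} ∩ {1, 5, 6, 9, 10} = {6, 9, 10}
… ∩ ⟦plastic⟧ = {6, 9, 10} ∩ {2, 5, 7, 9, 10} = {9, 10}
So ⟦plastic plate which blocked 1⟧ = {9, 10}.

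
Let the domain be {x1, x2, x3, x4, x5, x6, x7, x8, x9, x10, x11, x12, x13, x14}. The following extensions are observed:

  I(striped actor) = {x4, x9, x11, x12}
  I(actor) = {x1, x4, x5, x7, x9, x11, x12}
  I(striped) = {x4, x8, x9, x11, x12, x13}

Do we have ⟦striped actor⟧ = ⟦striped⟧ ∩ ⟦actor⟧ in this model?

⟦striped⟧ ∩ ⟦actor⟧ = {x4, x8, x9, x11, x12, x13} ∩ {x1, x4, x5, x7, x9, x11, x12} = {x4, x9, x11, x12}
Observed ⟦striped actor⟧ = {x4, x9, x11, x12}.
These coincide, so the modifier is intersective here.

yes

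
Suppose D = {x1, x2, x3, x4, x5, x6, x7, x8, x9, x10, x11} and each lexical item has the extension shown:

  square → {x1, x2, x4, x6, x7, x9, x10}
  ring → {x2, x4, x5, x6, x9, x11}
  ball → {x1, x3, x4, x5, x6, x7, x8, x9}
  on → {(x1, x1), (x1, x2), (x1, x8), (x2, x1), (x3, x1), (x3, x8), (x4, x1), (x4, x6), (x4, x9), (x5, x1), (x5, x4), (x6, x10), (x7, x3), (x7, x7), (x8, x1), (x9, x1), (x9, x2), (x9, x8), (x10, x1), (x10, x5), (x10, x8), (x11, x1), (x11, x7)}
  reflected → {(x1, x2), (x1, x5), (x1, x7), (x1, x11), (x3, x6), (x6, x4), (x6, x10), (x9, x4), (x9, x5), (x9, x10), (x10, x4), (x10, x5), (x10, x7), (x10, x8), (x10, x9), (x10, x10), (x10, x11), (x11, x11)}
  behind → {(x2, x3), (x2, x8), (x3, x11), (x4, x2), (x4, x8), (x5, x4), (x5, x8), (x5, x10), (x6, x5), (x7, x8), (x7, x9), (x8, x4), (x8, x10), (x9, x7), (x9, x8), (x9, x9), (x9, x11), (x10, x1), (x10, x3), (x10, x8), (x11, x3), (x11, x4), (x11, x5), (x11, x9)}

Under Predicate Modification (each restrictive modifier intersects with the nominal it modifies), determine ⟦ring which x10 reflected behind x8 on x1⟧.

{x4, x5, x9}

⟦which x10 reflected⟧ = {x : ⟨x10, x⟩ ∈ ⟦reflected⟧} = {x4, x5, x7, x8, x9, x10, x11}
⟦behind x8⟧ = {x : ⟨x, x8⟩ ∈ ⟦behind⟧} = {x2, x4, x5, x7, x9, x10}
⟦on x1⟧ = {x : ⟨x, x1⟩ ∈ ⟦on⟧} = {x1, x2, x3, x4, x5, x8, x9, x10, x11}
⟦ring⟧ = {x2, x4, x5, x6, x9, x11}
… ∩ ⟦which x10 reflected⟧ = {x2, x4, x5, x6, x9, x11} ∩ {x4, x5, x7, x8, x9, x10, x11} = {x4, x5, x9, x11}
… ∩ ⟦behind x8⟧ = {x4, x5, x9, x11} ∩ {x2, x4, x5, x7, x9, x10} = {x4, x5, x9}
… ∩ ⟦on x1⟧ = {x4, x5, x9} ∩ {x1, x2, x3, x4, x5, x8, x9, x10, x11} = {x4, x5, x9}
So ⟦ring which x10 reflected behind x8 on x1⟧ = {x4, x5, x9}.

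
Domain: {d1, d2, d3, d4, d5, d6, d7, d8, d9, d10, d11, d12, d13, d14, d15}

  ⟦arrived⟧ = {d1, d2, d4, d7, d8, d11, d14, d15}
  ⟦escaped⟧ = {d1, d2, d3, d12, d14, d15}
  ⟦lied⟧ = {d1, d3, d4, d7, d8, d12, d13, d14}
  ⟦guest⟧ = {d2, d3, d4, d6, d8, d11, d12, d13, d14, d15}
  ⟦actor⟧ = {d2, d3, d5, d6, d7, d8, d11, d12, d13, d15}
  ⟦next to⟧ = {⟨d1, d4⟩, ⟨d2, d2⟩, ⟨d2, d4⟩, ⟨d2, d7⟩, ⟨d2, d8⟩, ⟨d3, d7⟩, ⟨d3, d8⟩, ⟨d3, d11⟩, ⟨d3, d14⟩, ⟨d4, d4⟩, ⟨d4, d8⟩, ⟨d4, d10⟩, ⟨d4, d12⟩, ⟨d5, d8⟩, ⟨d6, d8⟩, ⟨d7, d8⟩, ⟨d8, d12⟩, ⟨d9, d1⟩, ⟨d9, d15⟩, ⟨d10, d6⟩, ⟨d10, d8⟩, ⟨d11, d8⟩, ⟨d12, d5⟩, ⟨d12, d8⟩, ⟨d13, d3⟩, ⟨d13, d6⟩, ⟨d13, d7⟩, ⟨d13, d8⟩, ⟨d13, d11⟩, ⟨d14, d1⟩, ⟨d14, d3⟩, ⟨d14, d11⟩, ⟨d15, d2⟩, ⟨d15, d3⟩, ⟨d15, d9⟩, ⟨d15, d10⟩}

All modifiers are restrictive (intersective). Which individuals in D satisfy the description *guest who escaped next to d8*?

{d2, d3, d12}

⟦who escaped⟧ = ⟦escaped⟧ = {d1, d2, d3, d12, d14, d15}
⟦next to d8⟧ = {x : ⟨x, d8⟩ ∈ ⟦next to⟧} = {d2, d3, d4, d5, d6, d7, d10, d11, d12, d13}
⟦guest⟧ = {d2, d3, d4, d6, d8, d11, d12, d13, d14, d15}
… ∩ ⟦who escaped⟧ = {d2, d3, d4, d6, d8, d11, d12, d13, d14, d15} ∩ {d1, d2, d3, d12, d14, d15} = {d2, d3, d12, d14, d15}
… ∩ ⟦next to d8⟧ = {d2, d3, d12, d14, d15} ∩ {d2, d3, d4, d5, d6, d7, d10, d11, d12, d13} = {d2, d3, d12}
So ⟦guest who escaped next to d8⟧ = {d2, d3, d12}.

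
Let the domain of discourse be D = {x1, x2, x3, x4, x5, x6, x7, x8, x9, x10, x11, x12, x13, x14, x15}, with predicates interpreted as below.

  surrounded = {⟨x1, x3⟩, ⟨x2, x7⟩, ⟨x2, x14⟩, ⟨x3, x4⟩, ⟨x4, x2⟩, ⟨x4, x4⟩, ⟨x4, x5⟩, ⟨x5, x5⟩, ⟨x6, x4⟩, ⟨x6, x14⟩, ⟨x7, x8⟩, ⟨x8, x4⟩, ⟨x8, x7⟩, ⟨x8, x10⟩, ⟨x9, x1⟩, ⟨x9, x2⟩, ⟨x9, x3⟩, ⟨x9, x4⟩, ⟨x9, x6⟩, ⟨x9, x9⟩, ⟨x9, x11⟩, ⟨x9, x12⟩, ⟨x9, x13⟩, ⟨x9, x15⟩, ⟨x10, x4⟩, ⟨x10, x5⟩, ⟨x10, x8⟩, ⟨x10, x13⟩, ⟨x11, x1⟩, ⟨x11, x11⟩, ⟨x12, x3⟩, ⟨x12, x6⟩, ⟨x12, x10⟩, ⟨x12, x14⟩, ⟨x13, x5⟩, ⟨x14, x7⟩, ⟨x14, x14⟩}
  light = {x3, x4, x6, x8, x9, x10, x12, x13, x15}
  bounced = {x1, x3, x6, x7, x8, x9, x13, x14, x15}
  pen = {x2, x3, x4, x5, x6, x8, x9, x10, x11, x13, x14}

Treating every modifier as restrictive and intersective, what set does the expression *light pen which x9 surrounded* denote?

⟦which x9 surrounded⟧ = {x : ⟨x9, x⟩ ∈ ⟦surrounded⟧} = {x1, x2, x3, x4, x6, x9, x11, x12, x13, x15}
⟦pen⟧ = {x2, x3, x4, x5, x6, x8, x9, x10, x11, x13, x14}
… ∩ ⟦which x9 surrounded⟧ = {x2, x3, x4, x5, x6, x8, x9, x10, x11, x13, x14} ∩ {x1, x2, x3, x4, x6, x9, x11, x12, x13, x15} = {x2, x3, x4, x6, x9, x11, x13}
… ∩ ⟦light⟧ = {x2, x3, x4, x6, x9, x11, x13} ∩ {x3, x4, x6, x8, x9, x10, x12, x13, x15} = {x3, x4, x6, x9, x13}
So ⟦light pen which x9 surrounded⟧ = {x3, x4, x6, x9, x13}.

{x3, x4, x6, x9, x13}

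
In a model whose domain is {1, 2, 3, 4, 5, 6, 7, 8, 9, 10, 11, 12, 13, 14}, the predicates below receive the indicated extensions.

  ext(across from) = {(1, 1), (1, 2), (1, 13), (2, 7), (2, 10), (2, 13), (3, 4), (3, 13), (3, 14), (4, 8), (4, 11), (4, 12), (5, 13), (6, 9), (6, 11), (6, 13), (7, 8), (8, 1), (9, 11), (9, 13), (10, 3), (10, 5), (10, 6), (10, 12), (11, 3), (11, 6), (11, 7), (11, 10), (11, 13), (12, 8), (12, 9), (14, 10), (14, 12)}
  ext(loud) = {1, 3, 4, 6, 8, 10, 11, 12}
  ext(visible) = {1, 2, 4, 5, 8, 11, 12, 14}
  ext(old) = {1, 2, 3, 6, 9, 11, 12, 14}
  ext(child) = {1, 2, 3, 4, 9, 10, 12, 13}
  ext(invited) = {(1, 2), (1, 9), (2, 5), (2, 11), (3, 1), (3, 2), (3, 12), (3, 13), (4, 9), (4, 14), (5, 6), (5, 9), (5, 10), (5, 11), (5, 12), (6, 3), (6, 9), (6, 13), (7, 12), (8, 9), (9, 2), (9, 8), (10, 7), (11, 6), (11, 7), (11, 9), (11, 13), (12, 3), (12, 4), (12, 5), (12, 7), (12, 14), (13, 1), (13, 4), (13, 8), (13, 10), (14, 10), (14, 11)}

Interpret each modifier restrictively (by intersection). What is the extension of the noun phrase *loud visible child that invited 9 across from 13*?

⟦that invited 9⟧ = {x : ⟨x, 9⟩ ∈ ⟦invited⟧} = {1, 4, 5, 6, 8, 11}
⟦across from 13⟧ = {x : ⟨x, 13⟩ ∈ ⟦across from⟧} = {1, 2, 3, 5, 6, 9, 11}
⟦child⟧ = {1, 2, 3, 4, 9, 10, 12, 13}
… ∩ ⟦that invited 9⟧ = {1, 2, 3, 4, 9, 10, 12, 13} ∩ {1, 4, 5, 6, 8, 11} = {1, 4}
… ∩ ⟦across from 13⟧ = {1, 4} ∩ {1, 2, 3, 5, 6, 9, 11} = {1}
… ∩ ⟦loud⟧ = {1} ∩ {1, 3, 4, 6, 8, 10, 11, 12} = {1}
… ∩ ⟦visible⟧ = {1} ∩ {1, 2, 4, 5, 8, 11, 12, 14} = {1}
So ⟦loud visible child that invited 9 across from 13⟧ = {1}.

{1}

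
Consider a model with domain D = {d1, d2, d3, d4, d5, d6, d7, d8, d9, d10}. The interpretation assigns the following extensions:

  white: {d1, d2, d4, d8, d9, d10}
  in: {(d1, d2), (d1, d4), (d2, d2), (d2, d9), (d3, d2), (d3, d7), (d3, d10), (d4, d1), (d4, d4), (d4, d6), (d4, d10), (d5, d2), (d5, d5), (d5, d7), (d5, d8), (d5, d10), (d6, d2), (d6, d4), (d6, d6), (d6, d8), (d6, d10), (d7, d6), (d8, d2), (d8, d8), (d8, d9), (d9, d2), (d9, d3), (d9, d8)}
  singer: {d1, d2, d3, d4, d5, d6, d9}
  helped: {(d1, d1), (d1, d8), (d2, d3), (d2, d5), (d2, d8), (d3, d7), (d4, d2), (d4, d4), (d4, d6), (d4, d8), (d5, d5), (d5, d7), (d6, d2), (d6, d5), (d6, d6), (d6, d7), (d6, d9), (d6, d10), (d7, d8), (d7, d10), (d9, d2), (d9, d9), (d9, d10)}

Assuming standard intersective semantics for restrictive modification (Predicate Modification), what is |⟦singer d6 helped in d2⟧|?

⟦d6 helped⟧ = {x : ⟨d6, x⟩ ∈ ⟦helped⟧} = {d2, d5, d6, d7, d9, d10}
⟦in d2⟧ = {x : ⟨x, d2⟩ ∈ ⟦in⟧} = {d1, d2, d3, d5, d6, d8, d9}
⟦singer⟧ = {d1, d2, d3, d4, d5, d6, d9}
… ∩ ⟦d6 helped⟧ = {d1, d2, d3, d4, d5, d6, d9} ∩ {d2, d5, d6, d7, d9, d10} = {d2, d5, d6, d9}
… ∩ ⟦in d2⟧ = {d2, d5, d6, d9} ∩ {d1, d2, d3, d5, d6, d8, d9} = {d2, d5, d6, d9}
⟦singer d6 helped in d2⟧ = {d2, d5, d6, d9}, so the cardinality is 4.

4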